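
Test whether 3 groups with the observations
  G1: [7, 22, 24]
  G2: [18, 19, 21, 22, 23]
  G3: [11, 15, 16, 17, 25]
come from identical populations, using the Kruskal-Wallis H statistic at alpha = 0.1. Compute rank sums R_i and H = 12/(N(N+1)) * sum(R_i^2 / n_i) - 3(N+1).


Step 1: Combine all N = 13 observations and assign midranks.
sorted (value, group, rank): (7,G1,1), (11,G3,2), (15,G3,3), (16,G3,4), (17,G3,5), (18,G2,6), (19,G2,7), (21,G2,8), (22,G1,9.5), (22,G2,9.5), (23,G2,11), (24,G1,12), (25,G3,13)
Step 2: Sum ranks within each group.
R_1 = 22.5 (n_1 = 3)
R_2 = 41.5 (n_2 = 5)
R_3 = 27 (n_3 = 5)
Step 3: H = 12/(N(N+1)) * sum(R_i^2/n_i) - 3(N+1)
     = 12/(13*14) * (22.5^2/3 + 41.5^2/5 + 27^2/5) - 3*14
     = 0.065934 * 659 - 42
     = 1.450549.
Step 4: Ties present; correction factor C = 1 - 6/(13^3 - 13) = 0.997253. Corrected H = 1.450549 / 0.997253 = 1.454545.
Step 5: Under H0, H ~ chi^2(2); p-value = 0.483225.
Step 6: alpha = 0.1. fail to reject H0.

H = 1.4545, df = 2, p = 0.483225, fail to reject H0.


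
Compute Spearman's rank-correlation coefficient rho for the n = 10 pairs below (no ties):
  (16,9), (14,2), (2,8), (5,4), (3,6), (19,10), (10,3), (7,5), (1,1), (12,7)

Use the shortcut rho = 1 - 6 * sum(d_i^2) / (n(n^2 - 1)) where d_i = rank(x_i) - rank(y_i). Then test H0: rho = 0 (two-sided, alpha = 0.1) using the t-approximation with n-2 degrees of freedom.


Step 1: Rank x and y separately (midranks; no ties here).
rank(x): 16->9, 14->8, 2->2, 5->4, 3->3, 19->10, 10->6, 7->5, 1->1, 12->7
rank(y): 9->9, 2->2, 8->8, 4->4, 6->6, 10->10, 3->3, 5->5, 1->1, 7->7
Step 2: d_i = R_x(i) - R_y(i); compute d_i^2.
  (9-9)^2=0, (8-2)^2=36, (2-8)^2=36, (4-4)^2=0, (3-6)^2=9, (10-10)^2=0, (6-3)^2=9, (5-5)^2=0, (1-1)^2=0, (7-7)^2=0
sum(d^2) = 90.
Step 3: rho = 1 - 6*90 / (10*(10^2 - 1)) = 1 - 540/990 = 0.454545.
Step 4: Under H0, t = rho * sqrt((n-2)/(1-rho^2)) = 1.4434 ~ t(8).
Step 5: Two-sided p-value from the t-distribution with 8 df = 0.186905.
Step 6: alpha = 0.1. fail to reject H0.

rho = 0.4545, p = 0.186905, fail to reject H0 at alpha = 0.1.


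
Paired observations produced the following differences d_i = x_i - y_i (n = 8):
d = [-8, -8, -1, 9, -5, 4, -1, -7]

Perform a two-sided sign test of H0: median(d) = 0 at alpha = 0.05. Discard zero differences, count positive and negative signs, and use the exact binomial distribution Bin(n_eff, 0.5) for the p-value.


Step 1: Discard zero differences. Original n = 8; n_eff = number of nonzero differences = 8.
Nonzero differences (with sign): -8, -8, -1, +9, -5, +4, -1, -7
Step 2: Count signs: positive = 2, negative = 6.
Step 3: Under H0: P(positive) = 0.5, so the number of positives S ~ Bin(8, 0.5).
Step 4: Two-sided exact p-value = sum of Bin(8,0.5) probabilities at or below the observed probability = 0.289062.
Step 5: alpha = 0.05. fail to reject H0.

n_eff = 8, pos = 2, neg = 6, p = 0.289062, fail to reject H0.


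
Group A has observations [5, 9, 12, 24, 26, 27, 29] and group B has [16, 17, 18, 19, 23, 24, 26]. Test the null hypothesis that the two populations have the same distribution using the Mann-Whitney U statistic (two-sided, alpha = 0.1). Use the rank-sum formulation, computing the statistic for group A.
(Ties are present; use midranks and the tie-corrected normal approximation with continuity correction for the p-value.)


Step 1: Combine and sort all 14 observations; assign midranks.
sorted (value, group): (5,X), (9,X), (12,X), (16,Y), (17,Y), (18,Y), (19,Y), (23,Y), (24,X), (24,Y), (26,X), (26,Y), (27,X), (29,X)
ranks: 5->1, 9->2, 12->3, 16->4, 17->5, 18->6, 19->7, 23->8, 24->9.5, 24->9.5, 26->11.5, 26->11.5, 27->13, 29->14
Step 2: Rank sum for X: R1 = 1 + 2 + 3 + 9.5 + 11.5 + 13 + 14 = 54.
Step 3: U_X = R1 - n1(n1+1)/2 = 54 - 7*8/2 = 54 - 28 = 26.
       U_Y = n1*n2 - U_X = 49 - 26 = 23.
Step 4: Ties are present, so use the tie-corrected normal approximation (with continuity correction) for the p-value.
Step 5: p-value = 0.898104; compare to alpha = 0.1. fail to reject H0.

U_X = 26, p = 0.898104, fail to reject H0 at alpha = 0.1.


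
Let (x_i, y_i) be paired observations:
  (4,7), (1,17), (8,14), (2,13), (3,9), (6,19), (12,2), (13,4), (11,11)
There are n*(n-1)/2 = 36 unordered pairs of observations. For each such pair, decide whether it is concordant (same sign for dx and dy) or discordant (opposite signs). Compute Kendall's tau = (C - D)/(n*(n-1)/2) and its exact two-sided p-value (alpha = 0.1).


Step 1: Enumerate the 36 unordered pairs (i,j) with i<j and classify each by sign(x_j-x_i) * sign(y_j-y_i).
  (1,2):dx=-3,dy=+10->D; (1,3):dx=+4,dy=+7->C; (1,4):dx=-2,dy=+6->D; (1,5):dx=-1,dy=+2->D
  (1,6):dx=+2,dy=+12->C; (1,7):dx=+8,dy=-5->D; (1,8):dx=+9,dy=-3->D; (1,9):dx=+7,dy=+4->C
  (2,3):dx=+7,dy=-3->D; (2,4):dx=+1,dy=-4->D; (2,5):dx=+2,dy=-8->D; (2,6):dx=+5,dy=+2->C
  (2,7):dx=+11,dy=-15->D; (2,8):dx=+12,dy=-13->D; (2,9):dx=+10,dy=-6->D; (3,4):dx=-6,dy=-1->C
  (3,5):dx=-5,dy=-5->C; (3,6):dx=-2,dy=+5->D; (3,7):dx=+4,dy=-12->D; (3,8):dx=+5,dy=-10->D
  (3,9):dx=+3,dy=-3->D; (4,5):dx=+1,dy=-4->D; (4,6):dx=+4,dy=+6->C; (4,7):dx=+10,dy=-11->D
  (4,8):dx=+11,dy=-9->D; (4,9):dx=+9,dy=-2->D; (5,6):dx=+3,dy=+10->C; (5,7):dx=+9,dy=-7->D
  (5,8):dx=+10,dy=-5->D; (5,9):dx=+8,dy=+2->C; (6,7):dx=+6,dy=-17->D; (6,8):dx=+7,dy=-15->D
  (6,9):dx=+5,dy=-8->D; (7,8):dx=+1,dy=+2->C; (7,9):dx=-1,dy=+9->D; (8,9):dx=-2,dy=+7->D
Step 2: C = 10, D = 26, total pairs = 36.
Step 3: tau = (C - D)/(n(n-1)/2) = (10 - 26)/36 = -0.444444.
Step 4: Exact two-sided p-value (enumerate n! = 362880 permutations of y under H0): p = 0.119439.
Step 5: alpha = 0.1. fail to reject H0.

tau_b = -0.4444 (C=10, D=26), p = 0.119439, fail to reject H0.


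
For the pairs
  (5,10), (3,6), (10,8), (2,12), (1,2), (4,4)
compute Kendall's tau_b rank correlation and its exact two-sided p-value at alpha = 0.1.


Step 1: Enumerate the 15 unordered pairs (i,j) with i<j and classify each by sign(x_j-x_i) * sign(y_j-y_i).
  (1,2):dx=-2,dy=-4->C; (1,3):dx=+5,dy=-2->D; (1,4):dx=-3,dy=+2->D; (1,5):dx=-4,dy=-8->C
  (1,6):dx=-1,dy=-6->C; (2,3):dx=+7,dy=+2->C; (2,4):dx=-1,dy=+6->D; (2,5):dx=-2,dy=-4->C
  (2,6):dx=+1,dy=-2->D; (3,4):dx=-8,dy=+4->D; (3,5):dx=-9,dy=-6->C; (3,6):dx=-6,dy=-4->C
  (4,5):dx=-1,dy=-10->C; (4,6):dx=+2,dy=-8->D; (5,6):dx=+3,dy=+2->C
Step 2: C = 9, D = 6, total pairs = 15.
Step 3: tau = (C - D)/(n(n-1)/2) = (9 - 6)/15 = 0.200000.
Step 4: Exact two-sided p-value (enumerate n! = 720 permutations of y under H0): p = 0.719444.
Step 5: alpha = 0.1. fail to reject H0.

tau_b = 0.2000 (C=9, D=6), p = 0.719444, fail to reject H0.


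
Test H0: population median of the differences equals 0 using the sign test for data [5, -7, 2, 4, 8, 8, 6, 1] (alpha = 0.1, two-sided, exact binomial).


Step 1: Discard zero differences. Original n = 8; n_eff = number of nonzero differences = 8.
Nonzero differences (with sign): +5, -7, +2, +4, +8, +8, +6, +1
Step 2: Count signs: positive = 7, negative = 1.
Step 3: Under H0: P(positive) = 0.5, so the number of positives S ~ Bin(8, 0.5).
Step 4: Two-sided exact p-value = sum of Bin(8,0.5) probabilities at or below the observed probability = 0.070312.
Step 5: alpha = 0.1. reject H0.

n_eff = 8, pos = 7, neg = 1, p = 0.070312, reject H0.


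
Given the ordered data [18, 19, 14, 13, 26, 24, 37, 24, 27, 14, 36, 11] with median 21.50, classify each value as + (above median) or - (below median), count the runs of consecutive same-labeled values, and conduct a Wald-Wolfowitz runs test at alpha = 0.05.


Step 1: Compute median = 21.50; label A = above, B = below.
Labels in order: BBBBAAAAABAB  (n_A = 6, n_B = 6)
Step 2: Count runs R = 5.
Step 3: Under H0 (random ordering), E[R] = 2*n_A*n_B/(n_A+n_B) + 1 = 2*6*6/12 + 1 = 7.0000.
        Var[R] = 2*n_A*n_B*(2*n_A*n_B - n_A - n_B) / ((n_A+n_B)^2 * (n_A+n_B-1)) = 4320/1584 = 2.7273.
        SD[R] = 1.6514.
Step 4: Continuity-corrected z = (R + 0.5 - E[R]) / SD[R] = (5 + 0.5 - 7.0000) / 1.6514 = -0.9083.
Step 5: Two-sided p-value via normal approximation = 2*(1 - Phi(|z|)) = 0.363722.
Step 6: alpha = 0.05. fail to reject H0.

R = 5, z = -0.9083, p = 0.363722, fail to reject H0.


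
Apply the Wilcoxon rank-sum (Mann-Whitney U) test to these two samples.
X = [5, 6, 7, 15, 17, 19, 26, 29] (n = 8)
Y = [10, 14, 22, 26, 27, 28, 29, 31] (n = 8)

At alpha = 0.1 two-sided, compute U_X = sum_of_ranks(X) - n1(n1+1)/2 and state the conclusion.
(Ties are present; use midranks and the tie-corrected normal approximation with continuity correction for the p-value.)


Step 1: Combine and sort all 16 observations; assign midranks.
sorted (value, group): (5,X), (6,X), (7,X), (10,Y), (14,Y), (15,X), (17,X), (19,X), (22,Y), (26,X), (26,Y), (27,Y), (28,Y), (29,X), (29,Y), (31,Y)
ranks: 5->1, 6->2, 7->3, 10->4, 14->5, 15->6, 17->7, 19->8, 22->9, 26->10.5, 26->10.5, 27->12, 28->13, 29->14.5, 29->14.5, 31->16
Step 2: Rank sum for X: R1 = 1 + 2 + 3 + 6 + 7 + 8 + 10.5 + 14.5 = 52.
Step 3: U_X = R1 - n1(n1+1)/2 = 52 - 8*9/2 = 52 - 36 = 16.
       U_Y = n1*n2 - U_X = 64 - 16 = 48.
Step 4: Ties are present, so use the tie-corrected normal approximation (with continuity correction) for the p-value.
Step 5: p-value = 0.103054; compare to alpha = 0.1. fail to reject H0.

U_X = 16, p = 0.103054, fail to reject H0 at alpha = 0.1.


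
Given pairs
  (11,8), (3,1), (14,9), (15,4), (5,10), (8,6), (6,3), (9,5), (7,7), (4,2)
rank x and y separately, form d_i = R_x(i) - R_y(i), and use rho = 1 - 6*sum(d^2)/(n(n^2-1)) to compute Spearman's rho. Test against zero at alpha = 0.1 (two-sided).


Step 1: Rank x and y separately (midranks; no ties here).
rank(x): 11->8, 3->1, 14->9, 15->10, 5->3, 8->6, 6->4, 9->7, 7->5, 4->2
rank(y): 8->8, 1->1, 9->9, 4->4, 10->10, 6->6, 3->3, 5->5, 7->7, 2->2
Step 2: d_i = R_x(i) - R_y(i); compute d_i^2.
  (8-8)^2=0, (1-1)^2=0, (9-9)^2=0, (10-4)^2=36, (3-10)^2=49, (6-6)^2=0, (4-3)^2=1, (7-5)^2=4, (5-7)^2=4, (2-2)^2=0
sum(d^2) = 94.
Step 3: rho = 1 - 6*94 / (10*(10^2 - 1)) = 1 - 564/990 = 0.430303.
Step 4: Under H0, t = rho * sqrt((n-2)/(1-rho^2)) = 1.3483 ~ t(8).
Step 5: Two-sided p-value from the t-distribution with 8 df = 0.214492.
Step 6: alpha = 0.1. fail to reject H0.

rho = 0.4303, p = 0.214492, fail to reject H0 at alpha = 0.1.


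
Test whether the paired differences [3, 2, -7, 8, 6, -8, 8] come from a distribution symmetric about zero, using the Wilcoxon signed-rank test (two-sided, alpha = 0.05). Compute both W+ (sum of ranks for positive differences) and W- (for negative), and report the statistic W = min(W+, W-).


Step 1: Drop any zero differences (none here) and take |d_i|.
|d| = [3, 2, 7, 8, 6, 8, 8]
Step 2: Midrank |d_i| (ties get averaged ranks).
ranks: |3|->2, |2|->1, |7|->4, |8|->6, |6|->3, |8|->6, |8|->6
Step 3: Attach original signs; sum ranks with positive sign and with negative sign.
W+ = 2 + 1 + 6 + 3 + 6 = 18
W- = 4 + 6 = 10
(Check: W+ + W- = 28 should equal n(n+1)/2 = 28.)
Step 4: Test statistic W = min(W+, W-) = 10.
Step 5: Ties in |d|, so use the tie-corrected normal approximation.
        E[W] = n(n+1)/4 = 7*8/4 = 14.
        Tie groups: |d|=8 (t=3); sum(t^3 - t) = 24.
        Var[W] = n(n+1)(2n+1)/24 - sum(t^3-t)/48 = 840/24 - 24/48 = 34.5.
        z = (W - E[W]) / sqrt(Var[W]) = (10 - 14) / 5.8737 = -0.6810.
        Two-sided p = 2*Phi(z) = 0.495868.
Step 6: alpha = 0.05. fail to reject H0.

W+ = 18, W- = 10, W = min = 10, p = 0.495868, fail to reject H0.


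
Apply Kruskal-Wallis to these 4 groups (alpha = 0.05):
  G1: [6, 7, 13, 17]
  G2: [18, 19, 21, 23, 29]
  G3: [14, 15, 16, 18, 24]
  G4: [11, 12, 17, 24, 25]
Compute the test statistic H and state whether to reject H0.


Step 1: Combine all N = 19 observations and assign midranks.
sorted (value, group, rank): (6,G1,1), (7,G1,2), (11,G4,3), (12,G4,4), (13,G1,5), (14,G3,6), (15,G3,7), (16,G3,8), (17,G1,9.5), (17,G4,9.5), (18,G2,11.5), (18,G3,11.5), (19,G2,13), (21,G2,14), (23,G2,15), (24,G3,16.5), (24,G4,16.5), (25,G4,18), (29,G2,19)
Step 2: Sum ranks within each group.
R_1 = 17.5 (n_1 = 4)
R_2 = 72.5 (n_2 = 5)
R_3 = 49 (n_3 = 5)
R_4 = 51 (n_4 = 5)
Step 3: H = 12/(N(N+1)) * sum(R_i^2/n_i) - 3(N+1)
     = 12/(19*20) * (17.5^2/4 + 72.5^2/5 + 49^2/5 + 51^2/5) - 3*20
     = 0.031579 * 2128.21 - 60
     = 7.206711.
Step 4: Ties present; correction factor C = 1 - 18/(19^3 - 19) = 0.997368. Corrected H = 7.206711 / 0.997368 = 7.225726.
Step 5: Under H0, H ~ chi^2(3); p-value = 0.065041.
Step 6: alpha = 0.05. fail to reject H0.

H = 7.2257, df = 3, p = 0.065041, fail to reject H0.


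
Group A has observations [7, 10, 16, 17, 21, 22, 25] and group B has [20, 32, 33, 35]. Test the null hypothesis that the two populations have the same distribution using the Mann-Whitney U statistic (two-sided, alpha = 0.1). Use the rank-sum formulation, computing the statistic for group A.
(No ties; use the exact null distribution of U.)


Step 1: Combine and sort all 11 observations; assign midranks.
sorted (value, group): (7,X), (10,X), (16,X), (17,X), (20,Y), (21,X), (22,X), (25,X), (32,Y), (33,Y), (35,Y)
ranks: 7->1, 10->2, 16->3, 17->4, 20->5, 21->6, 22->7, 25->8, 32->9, 33->10, 35->11
Step 2: Rank sum for X: R1 = 1 + 2 + 3 + 4 + 6 + 7 + 8 = 31.
Step 3: U_X = R1 - n1(n1+1)/2 = 31 - 7*8/2 = 31 - 28 = 3.
       U_Y = n1*n2 - U_X = 28 - 3 = 25.
Step 4: No ties, so the exact null distribution of U (based on enumerating the C(11,7) = 330 equally likely rank assignments) gives the two-sided p-value.
Step 5: p-value = 0.042424; compare to alpha = 0.1. reject H0.

U_X = 3, p = 0.042424, reject H0 at alpha = 0.1.


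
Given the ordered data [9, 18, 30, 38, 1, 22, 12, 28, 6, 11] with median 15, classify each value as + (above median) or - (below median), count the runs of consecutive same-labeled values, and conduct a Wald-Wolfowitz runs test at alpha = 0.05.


Step 1: Compute median = 15; label A = above, B = below.
Labels in order: BAAABABABB  (n_A = 5, n_B = 5)
Step 2: Count runs R = 7.
Step 3: Under H0 (random ordering), E[R] = 2*n_A*n_B/(n_A+n_B) + 1 = 2*5*5/10 + 1 = 6.0000.
        Var[R] = 2*n_A*n_B*(2*n_A*n_B - n_A - n_B) / ((n_A+n_B)^2 * (n_A+n_B-1)) = 2000/900 = 2.2222.
        SD[R] = 1.4907.
Step 4: Continuity-corrected z = (R - 0.5 - E[R]) / SD[R] = (7 - 0.5 - 6.0000) / 1.4907 = 0.3354.
Step 5: Two-sided p-value via normal approximation = 2*(1 - Phi(|z|)) = 0.737316.
Step 6: alpha = 0.05. fail to reject H0.

R = 7, z = 0.3354, p = 0.737316, fail to reject H0.


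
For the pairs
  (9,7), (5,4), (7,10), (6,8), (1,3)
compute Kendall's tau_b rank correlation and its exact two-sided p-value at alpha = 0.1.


Step 1: Enumerate the 10 unordered pairs (i,j) with i<j and classify each by sign(x_j-x_i) * sign(y_j-y_i).
  (1,2):dx=-4,dy=-3->C; (1,3):dx=-2,dy=+3->D; (1,4):dx=-3,dy=+1->D; (1,5):dx=-8,dy=-4->C
  (2,3):dx=+2,dy=+6->C; (2,4):dx=+1,dy=+4->C; (2,5):dx=-4,dy=-1->C; (3,4):dx=-1,dy=-2->C
  (3,5):dx=-6,dy=-7->C; (4,5):dx=-5,dy=-5->C
Step 2: C = 8, D = 2, total pairs = 10.
Step 3: tau = (C - D)/(n(n-1)/2) = (8 - 2)/10 = 0.600000.
Step 4: Exact two-sided p-value (enumerate n! = 120 permutations of y under H0): p = 0.233333.
Step 5: alpha = 0.1. fail to reject H0.

tau_b = 0.6000 (C=8, D=2), p = 0.233333, fail to reject H0.


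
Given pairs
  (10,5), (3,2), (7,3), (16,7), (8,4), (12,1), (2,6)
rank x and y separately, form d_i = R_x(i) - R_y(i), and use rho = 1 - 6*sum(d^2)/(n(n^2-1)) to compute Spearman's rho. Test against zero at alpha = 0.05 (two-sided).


Step 1: Rank x and y separately (midranks; no ties here).
rank(x): 10->5, 3->2, 7->3, 16->7, 8->4, 12->6, 2->1
rank(y): 5->5, 2->2, 3->3, 7->7, 4->4, 1->1, 6->6
Step 2: d_i = R_x(i) - R_y(i); compute d_i^2.
  (5-5)^2=0, (2-2)^2=0, (3-3)^2=0, (7-7)^2=0, (4-4)^2=0, (6-1)^2=25, (1-6)^2=25
sum(d^2) = 50.
Step 3: rho = 1 - 6*50 / (7*(7^2 - 1)) = 1 - 300/336 = 0.107143.
Step 4: Under H0, t = rho * sqrt((n-2)/(1-rho^2)) = 0.2410 ~ t(5).
Step 5: Two-sided p-value from the t-distribution with 5 df = 0.819151.
Step 6: alpha = 0.05. fail to reject H0.

rho = 0.1071, p = 0.819151, fail to reject H0 at alpha = 0.05.


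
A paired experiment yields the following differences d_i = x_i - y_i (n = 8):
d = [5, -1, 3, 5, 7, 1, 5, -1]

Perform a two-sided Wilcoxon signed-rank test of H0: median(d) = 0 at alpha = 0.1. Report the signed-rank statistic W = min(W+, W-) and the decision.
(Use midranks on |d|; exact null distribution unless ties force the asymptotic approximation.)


Step 1: Drop any zero differences (none here) and take |d_i|.
|d| = [5, 1, 3, 5, 7, 1, 5, 1]
Step 2: Midrank |d_i| (ties get averaged ranks).
ranks: |5|->6, |1|->2, |3|->4, |5|->6, |7|->8, |1|->2, |5|->6, |1|->2
Step 3: Attach original signs; sum ranks with positive sign and with negative sign.
W+ = 6 + 4 + 6 + 8 + 2 + 6 = 32
W- = 2 + 2 = 4
(Check: W+ + W- = 36 should equal n(n+1)/2 = 36.)
Step 4: Test statistic W = min(W+, W-) = 4.
Step 5: Ties in |d|, so use the tie-corrected normal approximation.
        E[W] = n(n+1)/4 = 8*9/4 = 18.
        Tie groups: |d|=1 (t=3), |d|=5 (t=3); sum(t^3 - t) = 48.
        Var[W] = n(n+1)(2n+1)/24 - sum(t^3-t)/48 = 1224/24 - 48/48 = 50.
        z = (W - E[W]) / sqrt(Var[W]) = (4 - 18) / 7.0711 = -1.9799.
        Two-sided p = 2*Phi(z) = 0.047715.
Step 6: alpha = 0.1. reject H0.

W+ = 32, W- = 4, W = min = 4, p = 0.047715, reject H0.


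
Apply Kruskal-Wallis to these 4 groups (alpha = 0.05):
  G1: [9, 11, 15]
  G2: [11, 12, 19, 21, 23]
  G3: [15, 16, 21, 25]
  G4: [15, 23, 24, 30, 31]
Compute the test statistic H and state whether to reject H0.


Step 1: Combine all N = 17 observations and assign midranks.
sorted (value, group, rank): (9,G1,1), (11,G1,2.5), (11,G2,2.5), (12,G2,4), (15,G1,6), (15,G3,6), (15,G4,6), (16,G3,8), (19,G2,9), (21,G2,10.5), (21,G3,10.5), (23,G2,12.5), (23,G4,12.5), (24,G4,14), (25,G3,15), (30,G4,16), (31,G4,17)
Step 2: Sum ranks within each group.
R_1 = 9.5 (n_1 = 3)
R_2 = 38.5 (n_2 = 5)
R_3 = 39.5 (n_3 = 4)
R_4 = 65.5 (n_4 = 5)
Step 3: H = 12/(N(N+1)) * sum(R_i^2/n_i) - 3(N+1)
     = 12/(17*18) * (9.5^2/3 + 38.5^2/5 + 39.5^2/4 + 65.5^2/5) - 3*18
     = 0.039216 * 1574.65 - 54
     = 7.750817.
Step 4: Ties present; correction factor C = 1 - 42/(17^3 - 17) = 0.991422. Corrected H = 7.750817 / 0.991422 = 7.817882.
Step 5: Under H0, H ~ chi^2(3); p-value = 0.049929.
Step 6: alpha = 0.05. reject H0.

H = 7.8179, df = 3, p = 0.049929, reject H0.


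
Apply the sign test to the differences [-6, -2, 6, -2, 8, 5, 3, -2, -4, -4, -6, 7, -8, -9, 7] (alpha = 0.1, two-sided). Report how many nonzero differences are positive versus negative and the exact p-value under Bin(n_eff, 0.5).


Step 1: Discard zero differences. Original n = 15; n_eff = number of nonzero differences = 15.
Nonzero differences (with sign): -6, -2, +6, -2, +8, +5, +3, -2, -4, -4, -6, +7, -8, -9, +7
Step 2: Count signs: positive = 6, negative = 9.
Step 3: Under H0: P(positive) = 0.5, so the number of positives S ~ Bin(15, 0.5).
Step 4: Two-sided exact p-value = sum of Bin(15,0.5) probabilities at or below the observed probability = 0.607239.
Step 5: alpha = 0.1. fail to reject H0.

n_eff = 15, pos = 6, neg = 9, p = 0.607239, fail to reject H0.


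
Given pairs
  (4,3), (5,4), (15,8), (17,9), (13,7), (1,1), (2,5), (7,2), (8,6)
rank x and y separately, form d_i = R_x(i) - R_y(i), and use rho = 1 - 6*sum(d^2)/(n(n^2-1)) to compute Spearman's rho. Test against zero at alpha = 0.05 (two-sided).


Step 1: Rank x and y separately (midranks; no ties here).
rank(x): 4->3, 5->4, 15->8, 17->9, 13->7, 1->1, 2->2, 7->5, 8->6
rank(y): 3->3, 4->4, 8->8, 9->9, 7->7, 1->1, 5->5, 2->2, 6->6
Step 2: d_i = R_x(i) - R_y(i); compute d_i^2.
  (3-3)^2=0, (4-4)^2=0, (8-8)^2=0, (9-9)^2=0, (7-7)^2=0, (1-1)^2=0, (2-5)^2=9, (5-2)^2=9, (6-6)^2=0
sum(d^2) = 18.
Step 3: rho = 1 - 6*18 / (9*(9^2 - 1)) = 1 - 108/720 = 0.850000.
Step 4: Under H0, t = rho * sqrt((n-2)/(1-rho^2)) = 4.2691 ~ t(7).
Step 5: Two-sided p-value from the t-distribution with 7 df = 0.003705.
Step 6: alpha = 0.05. reject H0.

rho = 0.8500, p = 0.003705, reject H0 at alpha = 0.05.


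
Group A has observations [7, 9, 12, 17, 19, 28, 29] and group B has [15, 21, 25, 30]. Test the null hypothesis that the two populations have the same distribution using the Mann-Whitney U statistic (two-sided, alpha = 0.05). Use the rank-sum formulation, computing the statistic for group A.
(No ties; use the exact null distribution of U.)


Step 1: Combine and sort all 11 observations; assign midranks.
sorted (value, group): (7,X), (9,X), (12,X), (15,Y), (17,X), (19,X), (21,Y), (25,Y), (28,X), (29,X), (30,Y)
ranks: 7->1, 9->2, 12->3, 15->4, 17->5, 19->6, 21->7, 25->8, 28->9, 29->10, 30->11
Step 2: Rank sum for X: R1 = 1 + 2 + 3 + 5 + 6 + 9 + 10 = 36.
Step 3: U_X = R1 - n1(n1+1)/2 = 36 - 7*8/2 = 36 - 28 = 8.
       U_Y = n1*n2 - U_X = 28 - 8 = 20.
Step 4: No ties, so the exact null distribution of U (based on enumerating the C(11,7) = 330 equally likely rank assignments) gives the two-sided p-value.
Step 5: p-value = 0.315152; compare to alpha = 0.05. fail to reject H0.

U_X = 8, p = 0.315152, fail to reject H0 at alpha = 0.05.


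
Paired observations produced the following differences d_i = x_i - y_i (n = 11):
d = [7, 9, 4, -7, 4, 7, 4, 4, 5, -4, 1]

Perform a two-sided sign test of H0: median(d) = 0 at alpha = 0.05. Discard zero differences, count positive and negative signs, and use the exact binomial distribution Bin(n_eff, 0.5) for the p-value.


Step 1: Discard zero differences. Original n = 11; n_eff = number of nonzero differences = 11.
Nonzero differences (with sign): +7, +9, +4, -7, +4, +7, +4, +4, +5, -4, +1
Step 2: Count signs: positive = 9, negative = 2.
Step 3: Under H0: P(positive) = 0.5, so the number of positives S ~ Bin(11, 0.5).
Step 4: Two-sided exact p-value = sum of Bin(11,0.5) probabilities at or below the observed probability = 0.065430.
Step 5: alpha = 0.05. fail to reject H0.

n_eff = 11, pos = 9, neg = 2, p = 0.065430, fail to reject H0.


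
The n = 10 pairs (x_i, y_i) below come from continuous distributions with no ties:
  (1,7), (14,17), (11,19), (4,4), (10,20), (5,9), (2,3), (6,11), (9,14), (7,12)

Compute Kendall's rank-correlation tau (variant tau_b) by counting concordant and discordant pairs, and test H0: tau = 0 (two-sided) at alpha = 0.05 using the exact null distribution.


Step 1: Enumerate the 45 unordered pairs (i,j) with i<j and classify each by sign(x_j-x_i) * sign(y_j-y_i).
  (1,2):dx=+13,dy=+10->C; (1,3):dx=+10,dy=+12->C; (1,4):dx=+3,dy=-3->D; (1,5):dx=+9,dy=+13->C
  (1,6):dx=+4,dy=+2->C; (1,7):dx=+1,dy=-4->D; (1,8):dx=+5,dy=+4->C; (1,9):dx=+8,dy=+7->C
  (1,10):dx=+6,dy=+5->C; (2,3):dx=-3,dy=+2->D; (2,4):dx=-10,dy=-13->C; (2,5):dx=-4,dy=+3->D
  (2,6):dx=-9,dy=-8->C; (2,7):dx=-12,dy=-14->C; (2,8):dx=-8,dy=-6->C; (2,9):dx=-5,dy=-3->C
  (2,10):dx=-7,dy=-5->C; (3,4):dx=-7,dy=-15->C; (3,5):dx=-1,dy=+1->D; (3,6):dx=-6,dy=-10->C
  (3,7):dx=-9,dy=-16->C; (3,8):dx=-5,dy=-8->C; (3,9):dx=-2,dy=-5->C; (3,10):dx=-4,dy=-7->C
  (4,5):dx=+6,dy=+16->C; (4,6):dx=+1,dy=+5->C; (4,7):dx=-2,dy=-1->C; (4,8):dx=+2,dy=+7->C
  (4,9):dx=+5,dy=+10->C; (4,10):dx=+3,dy=+8->C; (5,6):dx=-5,dy=-11->C; (5,7):dx=-8,dy=-17->C
  (5,8):dx=-4,dy=-9->C; (5,9):dx=-1,dy=-6->C; (5,10):dx=-3,dy=-8->C; (6,7):dx=-3,dy=-6->C
  (6,8):dx=+1,dy=+2->C; (6,9):dx=+4,dy=+5->C; (6,10):dx=+2,dy=+3->C; (7,8):dx=+4,dy=+8->C
  (7,9):dx=+7,dy=+11->C; (7,10):dx=+5,dy=+9->C; (8,9):dx=+3,dy=+3->C; (8,10):dx=+1,dy=+1->C
  (9,10):dx=-2,dy=-2->C
Step 2: C = 40, D = 5, total pairs = 45.
Step 3: tau = (C - D)/(n(n-1)/2) = (40 - 5)/45 = 0.777778.
Step 4: Exact two-sided p-value (enumerate n! = 3628800 permutations of y under H0): p = 0.000946.
Step 5: alpha = 0.05. reject H0.

tau_b = 0.7778 (C=40, D=5), p = 0.000946, reject H0.


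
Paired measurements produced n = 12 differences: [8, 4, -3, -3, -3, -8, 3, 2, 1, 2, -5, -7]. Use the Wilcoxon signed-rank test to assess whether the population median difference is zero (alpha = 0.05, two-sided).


Step 1: Drop any zero differences (none here) and take |d_i|.
|d| = [8, 4, 3, 3, 3, 8, 3, 2, 1, 2, 5, 7]
Step 2: Midrank |d_i| (ties get averaged ranks).
ranks: |8|->11.5, |4|->8, |3|->5.5, |3|->5.5, |3|->5.5, |8|->11.5, |3|->5.5, |2|->2.5, |1|->1, |2|->2.5, |5|->9, |7|->10
Step 3: Attach original signs; sum ranks with positive sign and with negative sign.
W+ = 11.5 + 8 + 5.5 + 2.5 + 1 + 2.5 = 31
W- = 5.5 + 5.5 + 5.5 + 11.5 + 9 + 10 = 47
(Check: W+ + W- = 78 should equal n(n+1)/2 = 78.)
Step 4: Test statistic W = min(W+, W-) = 31.
Step 5: Ties in |d|, so use the tie-corrected normal approximation.
        E[W] = n(n+1)/4 = 12*13/4 = 39.
        Tie groups: |d|=2 (t=2), |d|=3 (t=4), |d|=8 (t=2); sum(t^3 - t) = 72.
        Var[W] = n(n+1)(2n+1)/24 - sum(t^3-t)/48 = 3900/24 - 72/48 = 161.
        z = (W - E[W]) / sqrt(Var[W]) = (31 - 39) / 12.6886 = -0.6305.
        Two-sided p = 2*Phi(z) = 0.528375.
Step 6: alpha = 0.05. fail to reject H0.

W+ = 31, W- = 47, W = min = 31, p = 0.528375, fail to reject H0.


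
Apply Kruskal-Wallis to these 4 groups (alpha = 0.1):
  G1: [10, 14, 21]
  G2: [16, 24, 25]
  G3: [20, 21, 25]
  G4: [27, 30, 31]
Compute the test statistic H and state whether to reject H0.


Step 1: Combine all N = 12 observations and assign midranks.
sorted (value, group, rank): (10,G1,1), (14,G1,2), (16,G2,3), (20,G3,4), (21,G1,5.5), (21,G3,5.5), (24,G2,7), (25,G2,8.5), (25,G3,8.5), (27,G4,10), (30,G4,11), (31,G4,12)
Step 2: Sum ranks within each group.
R_1 = 8.5 (n_1 = 3)
R_2 = 18.5 (n_2 = 3)
R_3 = 18 (n_3 = 3)
R_4 = 33 (n_4 = 3)
Step 3: H = 12/(N(N+1)) * sum(R_i^2/n_i) - 3(N+1)
     = 12/(12*13) * (8.5^2/3 + 18.5^2/3 + 18^2/3 + 33^2/3) - 3*13
     = 0.076923 * 609.167 - 39
     = 7.858974.
Step 4: Ties present; correction factor C = 1 - 12/(12^3 - 12) = 0.993007. Corrected H = 7.858974 / 0.993007 = 7.914319.
Step 5: Under H0, H ~ chi^2(3); p-value = 0.047816.
Step 6: alpha = 0.1. reject H0.

H = 7.9143, df = 3, p = 0.047816, reject H0.


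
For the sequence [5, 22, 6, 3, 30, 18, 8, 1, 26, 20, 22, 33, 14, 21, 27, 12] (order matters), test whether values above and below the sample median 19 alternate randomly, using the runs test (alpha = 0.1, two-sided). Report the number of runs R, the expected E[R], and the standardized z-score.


Step 1: Compute median = 19; label A = above, B = below.
Labels in order: BABBABBBAAAABAAB  (n_A = 8, n_B = 8)
Step 2: Count runs R = 9.
Step 3: Under H0 (random ordering), E[R] = 2*n_A*n_B/(n_A+n_B) + 1 = 2*8*8/16 + 1 = 9.0000.
        Var[R] = 2*n_A*n_B*(2*n_A*n_B - n_A - n_B) / ((n_A+n_B)^2 * (n_A+n_B-1)) = 14336/3840 = 3.7333.
        SD[R] = 1.9322.
Step 4: R = E[R], so z = 0 with no continuity correction.
Step 5: Two-sided p-value via normal approximation = 2*(1 - Phi(|z|)) = 1.000000.
Step 6: alpha = 0.1. fail to reject H0.

R = 9, z = 0.0000, p = 1.000000, fail to reject H0.


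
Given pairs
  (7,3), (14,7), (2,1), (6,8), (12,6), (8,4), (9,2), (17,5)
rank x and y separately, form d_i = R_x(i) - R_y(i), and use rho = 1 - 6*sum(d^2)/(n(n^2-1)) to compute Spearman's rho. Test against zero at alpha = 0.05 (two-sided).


Step 1: Rank x and y separately (midranks; no ties here).
rank(x): 7->3, 14->7, 2->1, 6->2, 12->6, 8->4, 9->5, 17->8
rank(y): 3->3, 7->7, 1->1, 8->8, 6->6, 4->4, 2->2, 5->5
Step 2: d_i = R_x(i) - R_y(i); compute d_i^2.
  (3-3)^2=0, (7-7)^2=0, (1-1)^2=0, (2-8)^2=36, (6-6)^2=0, (4-4)^2=0, (5-2)^2=9, (8-5)^2=9
sum(d^2) = 54.
Step 3: rho = 1 - 6*54 / (8*(8^2 - 1)) = 1 - 324/504 = 0.357143.
Step 4: Under H0, t = rho * sqrt((n-2)/(1-rho^2)) = 0.9366 ~ t(6).
Step 5: Two-sided p-value from the t-distribution with 6 df = 0.385121.
Step 6: alpha = 0.05. fail to reject H0.

rho = 0.3571, p = 0.385121, fail to reject H0 at alpha = 0.05.


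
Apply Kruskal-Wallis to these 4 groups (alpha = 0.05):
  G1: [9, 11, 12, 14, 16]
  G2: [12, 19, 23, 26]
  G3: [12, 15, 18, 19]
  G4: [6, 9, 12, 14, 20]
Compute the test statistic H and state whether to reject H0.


Step 1: Combine all N = 18 observations and assign midranks.
sorted (value, group, rank): (6,G4,1), (9,G1,2.5), (9,G4,2.5), (11,G1,4), (12,G1,6.5), (12,G2,6.5), (12,G3,6.5), (12,G4,6.5), (14,G1,9.5), (14,G4,9.5), (15,G3,11), (16,G1,12), (18,G3,13), (19,G2,14.5), (19,G3,14.5), (20,G4,16), (23,G2,17), (26,G2,18)
Step 2: Sum ranks within each group.
R_1 = 34.5 (n_1 = 5)
R_2 = 56 (n_2 = 4)
R_3 = 45 (n_3 = 4)
R_4 = 35.5 (n_4 = 5)
Step 3: H = 12/(N(N+1)) * sum(R_i^2/n_i) - 3(N+1)
     = 12/(18*19) * (34.5^2/5 + 56^2/4 + 45^2/4 + 35.5^2/5) - 3*19
     = 0.035088 * 1780.35 - 57
     = 5.468421.
Step 4: Ties present; correction factor C = 1 - 78/(18^3 - 18) = 0.986584. Corrected H = 5.468421 / 0.986584 = 5.542782.
Step 5: Under H0, H ~ chi^2(3); p-value = 0.136102.
Step 6: alpha = 0.05. fail to reject H0.

H = 5.5428, df = 3, p = 0.136102, fail to reject H0.


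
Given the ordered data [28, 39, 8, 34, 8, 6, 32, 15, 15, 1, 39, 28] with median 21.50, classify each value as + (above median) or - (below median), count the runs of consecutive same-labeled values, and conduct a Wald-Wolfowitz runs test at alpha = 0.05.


Step 1: Compute median = 21.50; label A = above, B = below.
Labels in order: AABABBABBBAA  (n_A = 6, n_B = 6)
Step 2: Count runs R = 7.
Step 3: Under H0 (random ordering), E[R] = 2*n_A*n_B/(n_A+n_B) + 1 = 2*6*6/12 + 1 = 7.0000.
        Var[R] = 2*n_A*n_B*(2*n_A*n_B - n_A - n_B) / ((n_A+n_B)^2 * (n_A+n_B-1)) = 4320/1584 = 2.7273.
        SD[R] = 1.6514.
Step 4: R = E[R], so z = 0 with no continuity correction.
Step 5: Two-sided p-value via normal approximation = 2*(1 - Phi(|z|)) = 1.000000.
Step 6: alpha = 0.05. fail to reject H0.

R = 7, z = 0.0000, p = 1.000000, fail to reject H0.


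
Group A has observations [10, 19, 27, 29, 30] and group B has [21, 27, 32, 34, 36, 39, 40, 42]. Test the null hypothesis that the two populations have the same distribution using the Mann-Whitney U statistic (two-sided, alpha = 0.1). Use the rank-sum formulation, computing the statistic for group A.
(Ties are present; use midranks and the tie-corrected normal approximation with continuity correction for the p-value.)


Step 1: Combine and sort all 13 observations; assign midranks.
sorted (value, group): (10,X), (19,X), (21,Y), (27,X), (27,Y), (29,X), (30,X), (32,Y), (34,Y), (36,Y), (39,Y), (40,Y), (42,Y)
ranks: 10->1, 19->2, 21->3, 27->4.5, 27->4.5, 29->6, 30->7, 32->8, 34->9, 36->10, 39->11, 40->12, 42->13
Step 2: Rank sum for X: R1 = 1 + 2 + 4.5 + 6 + 7 = 20.5.
Step 3: U_X = R1 - n1(n1+1)/2 = 20.5 - 5*6/2 = 20.5 - 15 = 5.5.
       U_Y = n1*n2 - U_X = 40 - 5.5 = 34.5.
Step 4: Ties are present, so use the tie-corrected normal approximation (with continuity correction) for the p-value.
Step 5: p-value = 0.040149; compare to alpha = 0.1. reject H0.

U_X = 5.5, p = 0.040149, reject H0 at alpha = 0.1.


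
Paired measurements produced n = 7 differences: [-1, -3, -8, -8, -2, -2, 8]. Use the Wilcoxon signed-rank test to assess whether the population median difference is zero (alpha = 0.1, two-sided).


Step 1: Drop any zero differences (none here) and take |d_i|.
|d| = [1, 3, 8, 8, 2, 2, 8]
Step 2: Midrank |d_i| (ties get averaged ranks).
ranks: |1|->1, |3|->4, |8|->6, |8|->6, |2|->2.5, |2|->2.5, |8|->6
Step 3: Attach original signs; sum ranks with positive sign and with negative sign.
W+ = 6 = 6
W- = 1 + 4 + 6 + 6 + 2.5 + 2.5 = 22
(Check: W+ + W- = 28 should equal n(n+1)/2 = 28.)
Step 4: Test statistic W = min(W+, W-) = 6.
Step 5: Ties in |d|, so use the tie-corrected normal approximation.
        E[W] = n(n+1)/4 = 7*8/4 = 14.
        Tie groups: |d|=2 (t=2), |d|=8 (t=3); sum(t^3 - t) = 30.
        Var[W] = n(n+1)(2n+1)/24 - sum(t^3-t)/48 = 840/24 - 30/48 = 34.375.
        z = (W - E[W]) / sqrt(Var[W]) = (6 - 14) / 5.8630 = -1.3645.
        Two-sided p = 2*Phi(z) = 0.172415.
Step 6: alpha = 0.1. fail to reject H0.

W+ = 6, W- = 22, W = min = 6, p = 0.172415, fail to reject H0.


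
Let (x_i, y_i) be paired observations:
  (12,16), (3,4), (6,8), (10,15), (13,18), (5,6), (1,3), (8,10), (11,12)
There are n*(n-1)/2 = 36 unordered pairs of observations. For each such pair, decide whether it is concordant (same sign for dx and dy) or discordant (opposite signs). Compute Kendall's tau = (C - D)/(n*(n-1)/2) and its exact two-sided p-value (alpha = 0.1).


Step 1: Enumerate the 36 unordered pairs (i,j) with i<j and classify each by sign(x_j-x_i) * sign(y_j-y_i).
  (1,2):dx=-9,dy=-12->C; (1,3):dx=-6,dy=-8->C; (1,4):dx=-2,dy=-1->C; (1,5):dx=+1,dy=+2->C
  (1,6):dx=-7,dy=-10->C; (1,7):dx=-11,dy=-13->C; (1,8):dx=-4,dy=-6->C; (1,9):dx=-1,dy=-4->C
  (2,3):dx=+3,dy=+4->C; (2,4):dx=+7,dy=+11->C; (2,5):dx=+10,dy=+14->C; (2,6):dx=+2,dy=+2->C
  (2,7):dx=-2,dy=-1->C; (2,8):dx=+5,dy=+6->C; (2,9):dx=+8,dy=+8->C; (3,4):dx=+4,dy=+7->C
  (3,5):dx=+7,dy=+10->C; (3,6):dx=-1,dy=-2->C; (3,7):dx=-5,dy=-5->C; (3,8):dx=+2,dy=+2->C
  (3,9):dx=+5,dy=+4->C; (4,5):dx=+3,dy=+3->C; (4,6):dx=-5,dy=-9->C; (4,7):dx=-9,dy=-12->C
  (4,8):dx=-2,dy=-5->C; (4,9):dx=+1,dy=-3->D; (5,6):dx=-8,dy=-12->C; (5,7):dx=-12,dy=-15->C
  (5,8):dx=-5,dy=-8->C; (5,9):dx=-2,dy=-6->C; (6,7):dx=-4,dy=-3->C; (6,8):dx=+3,dy=+4->C
  (6,9):dx=+6,dy=+6->C; (7,8):dx=+7,dy=+7->C; (7,9):dx=+10,dy=+9->C; (8,9):dx=+3,dy=+2->C
Step 2: C = 35, D = 1, total pairs = 36.
Step 3: tau = (C - D)/(n(n-1)/2) = (35 - 1)/36 = 0.944444.
Step 4: Exact two-sided p-value (enumerate n! = 362880 permutations of y under H0): p = 0.000050.
Step 5: alpha = 0.1. reject H0.

tau_b = 0.9444 (C=35, D=1), p = 0.000050, reject H0.


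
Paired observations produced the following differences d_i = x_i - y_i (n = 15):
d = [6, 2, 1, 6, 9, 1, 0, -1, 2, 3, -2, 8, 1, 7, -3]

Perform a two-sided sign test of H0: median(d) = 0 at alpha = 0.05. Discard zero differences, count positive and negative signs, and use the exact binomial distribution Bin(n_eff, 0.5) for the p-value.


Step 1: Discard zero differences. Original n = 15; n_eff = number of nonzero differences = 14.
Nonzero differences (with sign): +6, +2, +1, +6, +9, +1, -1, +2, +3, -2, +8, +1, +7, -3
Step 2: Count signs: positive = 11, negative = 3.
Step 3: Under H0: P(positive) = 0.5, so the number of positives S ~ Bin(14, 0.5).
Step 4: Two-sided exact p-value = sum of Bin(14,0.5) probabilities at or below the observed probability = 0.057373.
Step 5: alpha = 0.05. fail to reject H0.

n_eff = 14, pos = 11, neg = 3, p = 0.057373, fail to reject H0.


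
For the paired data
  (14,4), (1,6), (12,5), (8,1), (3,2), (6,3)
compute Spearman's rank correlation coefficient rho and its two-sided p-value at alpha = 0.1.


Step 1: Rank x and y separately (midranks; no ties here).
rank(x): 14->6, 1->1, 12->5, 8->4, 3->2, 6->3
rank(y): 4->4, 6->6, 5->5, 1->1, 2->2, 3->3
Step 2: d_i = R_x(i) - R_y(i); compute d_i^2.
  (6-4)^2=4, (1-6)^2=25, (5-5)^2=0, (4-1)^2=9, (2-2)^2=0, (3-3)^2=0
sum(d^2) = 38.
Step 3: rho = 1 - 6*38 / (6*(6^2 - 1)) = 1 - 228/210 = -0.085714.
Step 4: Under H0, t = rho * sqrt((n-2)/(1-rho^2)) = -0.1721 ~ t(4).
Step 5: Two-sided p-value from the t-distribution with 4 df = 0.871743.
Step 6: alpha = 0.1. fail to reject H0.

rho = -0.0857, p = 0.871743, fail to reject H0 at alpha = 0.1.


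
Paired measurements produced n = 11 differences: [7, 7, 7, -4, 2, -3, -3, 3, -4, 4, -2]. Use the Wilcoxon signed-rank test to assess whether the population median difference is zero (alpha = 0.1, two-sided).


Step 1: Drop any zero differences (none here) and take |d_i|.
|d| = [7, 7, 7, 4, 2, 3, 3, 3, 4, 4, 2]
Step 2: Midrank |d_i| (ties get averaged ranks).
ranks: |7|->10, |7|->10, |7|->10, |4|->7, |2|->1.5, |3|->4, |3|->4, |3|->4, |4|->7, |4|->7, |2|->1.5
Step 3: Attach original signs; sum ranks with positive sign and with negative sign.
W+ = 10 + 10 + 10 + 1.5 + 4 + 7 = 42.5
W- = 7 + 4 + 4 + 7 + 1.5 = 23.5
(Check: W+ + W- = 66 should equal n(n+1)/2 = 66.)
Step 4: Test statistic W = min(W+, W-) = 23.5.
Step 5: Ties in |d|, so use the tie-corrected normal approximation.
        E[W] = n(n+1)/4 = 11*12/4 = 33.
        Tie groups: |d|=2 (t=2), |d|=3 (t=3), |d|=4 (t=3), |d|=7 (t=3); sum(t^3 - t) = 78.
        Var[W] = n(n+1)(2n+1)/24 - sum(t^3-t)/48 = 3036/24 - 78/48 = 124.875.
        z = (W - E[W]) / sqrt(Var[W]) = (23.5 - 33) / 11.1747 = -0.8501.
        Two-sided p = 2*Phi(z) = 0.395252.
Step 6: alpha = 0.1. fail to reject H0.

W+ = 42.5, W- = 23.5, W = min = 23.5, p = 0.395252, fail to reject H0.


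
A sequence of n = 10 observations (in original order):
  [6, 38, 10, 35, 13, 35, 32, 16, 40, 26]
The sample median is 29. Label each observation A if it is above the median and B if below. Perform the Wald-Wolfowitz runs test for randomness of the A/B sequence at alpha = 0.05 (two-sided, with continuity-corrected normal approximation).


Step 1: Compute median = 29; label A = above, B = below.
Labels in order: BABABAABAB  (n_A = 5, n_B = 5)
Step 2: Count runs R = 9.
Step 3: Under H0 (random ordering), E[R] = 2*n_A*n_B/(n_A+n_B) + 1 = 2*5*5/10 + 1 = 6.0000.
        Var[R] = 2*n_A*n_B*(2*n_A*n_B - n_A - n_B) / ((n_A+n_B)^2 * (n_A+n_B-1)) = 2000/900 = 2.2222.
        SD[R] = 1.4907.
Step 4: Continuity-corrected z = (R - 0.5 - E[R]) / SD[R] = (9 - 0.5 - 6.0000) / 1.4907 = 1.6771.
Step 5: Two-sided p-value via normal approximation = 2*(1 - Phi(|z|)) = 0.093533.
Step 6: alpha = 0.05. fail to reject H0.

R = 9, z = 1.6771, p = 0.093533, fail to reject H0.


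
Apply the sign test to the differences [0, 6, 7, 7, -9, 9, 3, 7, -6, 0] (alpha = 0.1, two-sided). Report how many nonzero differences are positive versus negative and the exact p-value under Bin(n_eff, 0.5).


Step 1: Discard zero differences. Original n = 10; n_eff = number of nonzero differences = 8.
Nonzero differences (with sign): +6, +7, +7, -9, +9, +3, +7, -6
Step 2: Count signs: positive = 6, negative = 2.
Step 3: Under H0: P(positive) = 0.5, so the number of positives S ~ Bin(8, 0.5).
Step 4: Two-sided exact p-value = sum of Bin(8,0.5) probabilities at or below the observed probability = 0.289062.
Step 5: alpha = 0.1. fail to reject H0.

n_eff = 8, pos = 6, neg = 2, p = 0.289062, fail to reject H0.


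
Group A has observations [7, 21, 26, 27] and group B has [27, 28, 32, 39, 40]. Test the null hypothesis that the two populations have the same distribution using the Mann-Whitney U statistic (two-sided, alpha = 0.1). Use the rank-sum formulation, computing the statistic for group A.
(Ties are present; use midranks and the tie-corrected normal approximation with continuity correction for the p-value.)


Step 1: Combine and sort all 9 observations; assign midranks.
sorted (value, group): (7,X), (21,X), (26,X), (27,X), (27,Y), (28,Y), (32,Y), (39,Y), (40,Y)
ranks: 7->1, 21->2, 26->3, 27->4.5, 27->4.5, 28->6, 32->7, 39->8, 40->9
Step 2: Rank sum for X: R1 = 1 + 2 + 3 + 4.5 = 10.5.
Step 3: U_X = R1 - n1(n1+1)/2 = 10.5 - 4*5/2 = 10.5 - 10 = 0.5.
       U_Y = n1*n2 - U_X = 20 - 0.5 = 19.5.
Step 4: Ties are present, so use the tie-corrected normal approximation (with continuity correction) for the p-value.
Step 5: p-value = 0.026844; compare to alpha = 0.1. reject H0.

U_X = 0.5, p = 0.026844, reject H0 at alpha = 0.1.


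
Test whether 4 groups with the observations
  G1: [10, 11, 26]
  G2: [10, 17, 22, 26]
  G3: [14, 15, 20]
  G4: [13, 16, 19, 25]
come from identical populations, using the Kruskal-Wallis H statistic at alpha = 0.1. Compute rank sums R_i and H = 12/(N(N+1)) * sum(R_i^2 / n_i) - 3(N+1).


Step 1: Combine all N = 14 observations and assign midranks.
sorted (value, group, rank): (10,G1,1.5), (10,G2,1.5), (11,G1,3), (13,G4,4), (14,G3,5), (15,G3,6), (16,G4,7), (17,G2,8), (19,G4,9), (20,G3,10), (22,G2,11), (25,G4,12), (26,G1,13.5), (26,G2,13.5)
Step 2: Sum ranks within each group.
R_1 = 18 (n_1 = 3)
R_2 = 34 (n_2 = 4)
R_3 = 21 (n_3 = 3)
R_4 = 32 (n_4 = 4)
Step 3: H = 12/(N(N+1)) * sum(R_i^2/n_i) - 3(N+1)
     = 12/(14*15) * (18^2/3 + 34^2/4 + 21^2/3 + 32^2/4) - 3*15
     = 0.057143 * 800 - 45
     = 0.714286.
Step 4: Ties present; correction factor C = 1 - 12/(14^3 - 14) = 0.995604. Corrected H = 0.714286 / 0.995604 = 0.717439.
Step 5: Under H0, H ~ chi^2(3); p-value = 0.869095.
Step 6: alpha = 0.1. fail to reject H0.

H = 0.7174, df = 3, p = 0.869095, fail to reject H0.


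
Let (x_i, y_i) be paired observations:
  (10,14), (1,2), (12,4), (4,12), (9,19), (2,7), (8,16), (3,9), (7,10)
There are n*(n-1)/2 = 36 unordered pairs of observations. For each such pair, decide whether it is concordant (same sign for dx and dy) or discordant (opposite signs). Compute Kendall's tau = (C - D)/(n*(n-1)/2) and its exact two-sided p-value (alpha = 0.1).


Step 1: Enumerate the 36 unordered pairs (i,j) with i<j and classify each by sign(x_j-x_i) * sign(y_j-y_i).
  (1,2):dx=-9,dy=-12->C; (1,3):dx=+2,dy=-10->D; (1,4):dx=-6,dy=-2->C; (1,5):dx=-1,dy=+5->D
  (1,6):dx=-8,dy=-7->C; (1,7):dx=-2,dy=+2->D; (1,8):dx=-7,dy=-5->C; (1,9):dx=-3,dy=-4->C
  (2,3):dx=+11,dy=+2->C; (2,4):dx=+3,dy=+10->C; (2,5):dx=+8,dy=+17->C; (2,6):dx=+1,dy=+5->C
  (2,7):dx=+7,dy=+14->C; (2,8):dx=+2,dy=+7->C; (2,9):dx=+6,dy=+8->C; (3,4):dx=-8,dy=+8->D
  (3,5):dx=-3,dy=+15->D; (3,6):dx=-10,dy=+3->D; (3,7):dx=-4,dy=+12->D; (3,8):dx=-9,dy=+5->D
  (3,9):dx=-5,dy=+6->D; (4,5):dx=+5,dy=+7->C; (4,6):dx=-2,dy=-5->C; (4,7):dx=+4,dy=+4->C
  (4,8):dx=-1,dy=-3->C; (4,9):dx=+3,dy=-2->D; (5,6):dx=-7,dy=-12->C; (5,7):dx=-1,dy=-3->C
  (5,8):dx=-6,dy=-10->C; (5,9):dx=-2,dy=-9->C; (6,7):dx=+6,dy=+9->C; (6,8):dx=+1,dy=+2->C
  (6,9):dx=+5,dy=+3->C; (7,8):dx=-5,dy=-7->C; (7,9):dx=-1,dy=-6->C; (8,9):dx=+4,dy=+1->C
Step 2: C = 26, D = 10, total pairs = 36.
Step 3: tau = (C - D)/(n(n-1)/2) = (26 - 10)/36 = 0.444444.
Step 4: Exact two-sided p-value (enumerate n! = 362880 permutations of y under H0): p = 0.119439.
Step 5: alpha = 0.1. fail to reject H0.

tau_b = 0.4444 (C=26, D=10), p = 0.119439, fail to reject H0.
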